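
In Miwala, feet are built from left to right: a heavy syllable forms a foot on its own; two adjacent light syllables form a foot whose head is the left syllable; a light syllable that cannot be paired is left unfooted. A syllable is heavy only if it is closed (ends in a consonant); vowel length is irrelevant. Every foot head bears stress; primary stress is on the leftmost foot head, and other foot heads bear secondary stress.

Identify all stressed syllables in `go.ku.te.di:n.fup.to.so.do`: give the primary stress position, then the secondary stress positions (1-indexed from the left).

primary 1, secondary 4, 5, 6

Weights: 1 go L, 2 ku L, 3 te L, 4 di:n H, 5 fup H, 6 to L, 7 so L, 8 do L.
Parse left to right (heavy = foot alone; LL = one foot; stranded L unfooted): (ˈgo.ku) te (ˈdi:n) (ˈfup) (ˈto.so) do.
Foot heads: 1, 4, 5, 6.
Primary stress on the leftmost head = syllable 1.
Secondary stress on 4, 5, 6: ˈgo.ku.te.ˌdi:n.ˌfup.ˌto.so.do.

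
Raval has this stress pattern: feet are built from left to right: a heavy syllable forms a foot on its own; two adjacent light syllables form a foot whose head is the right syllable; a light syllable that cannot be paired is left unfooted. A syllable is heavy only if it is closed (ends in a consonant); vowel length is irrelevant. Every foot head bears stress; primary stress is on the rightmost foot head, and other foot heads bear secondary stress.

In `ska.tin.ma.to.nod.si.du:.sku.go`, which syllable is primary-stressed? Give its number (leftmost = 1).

Weights: 1 ska L, 2 tin H, 3 ma L, 4 to L, 5 nod H, 6 si L, 7 du: L, 8 sku L, 9 go L.
Parse left to right (heavy = foot alone; LL = one foot; stranded L unfooted): ska (ˈtin) (ma.ˈto) (ˈnod) (si.ˈdu:) (sku.ˈgo).
Foot heads: 2, 4, 5, 7, 9.
Primary stress on the rightmost head = syllable 9.
Primary stress: syllable 9 → ska.tin.ma.to.nod.si.du:.sku.ˈgo.

9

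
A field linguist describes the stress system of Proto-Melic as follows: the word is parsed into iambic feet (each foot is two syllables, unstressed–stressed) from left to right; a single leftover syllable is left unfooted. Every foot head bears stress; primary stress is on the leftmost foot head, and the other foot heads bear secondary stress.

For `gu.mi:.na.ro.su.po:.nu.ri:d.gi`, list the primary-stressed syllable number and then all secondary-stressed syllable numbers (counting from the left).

primary 2, secondary 4, 6, 8

Parse left to right into iambic (σˈσ) feet: (gu.ˈmi:) (na.ˈro) (su.ˈpo:) (nu.ˈri:d) gi. Syllable 9 is left unfooted.
Foot heads (stressed positions): 2, 4, 6, 8.
End Rule Leftmost: primary stress on the leftmost head = syllable 2.
Secondary stress on 4, 6, 8: gu.ˈmi:.na.ˌro.su.ˌpo:.nu.ˌri:d.gi.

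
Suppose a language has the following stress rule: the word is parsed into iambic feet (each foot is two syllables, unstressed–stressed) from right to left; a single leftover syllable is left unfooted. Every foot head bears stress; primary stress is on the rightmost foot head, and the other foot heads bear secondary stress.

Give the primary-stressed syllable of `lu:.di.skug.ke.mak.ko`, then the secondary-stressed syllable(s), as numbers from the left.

primary 6, secondary 2, 4

Parse right to left into iambic (σˈσ) feet: (lu:.ˈdi) (skug.ˈke) (mak.ˈko).
Foot heads (stressed positions): 2, 4, 6.
End Rule Rightmost: primary stress on the rightmost head = syllable 6.
Secondary stress on 2, 4: lu:.ˌdi.skug.ˌke.mak.ˈko.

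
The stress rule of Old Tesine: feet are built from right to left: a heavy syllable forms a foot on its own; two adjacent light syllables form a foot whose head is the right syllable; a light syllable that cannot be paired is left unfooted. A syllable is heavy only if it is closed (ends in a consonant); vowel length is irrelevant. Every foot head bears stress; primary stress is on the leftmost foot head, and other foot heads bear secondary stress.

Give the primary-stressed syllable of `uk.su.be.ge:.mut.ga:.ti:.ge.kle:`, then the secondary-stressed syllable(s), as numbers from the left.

primary 1, secondary 4, 5, 7, 9

Weights: 1 uk H, 2 su L, 3 be L, 4 ge: L, 5 mut H, 6 ga: L, 7 ti: L, 8 ge L, 9 kle: L.
Parse right to left (heavy = foot alone; LL = one foot; stranded L unfooted): (ˈuk) su (be.ˈge:) (ˈmut) (ga:.ˈti:) (ge.ˈkle:).
Foot heads: 1, 4, 5, 7, 9.
Primary stress on the leftmost head = syllable 1.
Secondary stress on 4, 5, 7, 9: ˈuk.su.be.ˌge:.ˌmut.ga:.ˌti:.ge.ˌkle:.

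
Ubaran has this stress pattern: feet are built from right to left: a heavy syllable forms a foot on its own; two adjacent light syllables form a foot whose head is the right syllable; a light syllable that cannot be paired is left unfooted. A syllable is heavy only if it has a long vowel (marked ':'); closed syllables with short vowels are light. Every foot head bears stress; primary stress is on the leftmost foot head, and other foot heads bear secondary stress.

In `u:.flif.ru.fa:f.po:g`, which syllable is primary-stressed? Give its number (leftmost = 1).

1

Weights: 1 u: H, 2 flif L, 3 ru L, 4 fa:f H, 5 po:g H.
Parse right to left (heavy = foot alone; LL = one foot; stranded L unfooted): (ˈu:) (flif.ˈru) (ˈfa:f) (ˈpo:g).
Foot heads: 1, 3, 4, 5.
Primary stress on the leftmost head = syllable 1.
Primary stress: syllable 1 → ˈu:.flif.ru.fa:f.po:g.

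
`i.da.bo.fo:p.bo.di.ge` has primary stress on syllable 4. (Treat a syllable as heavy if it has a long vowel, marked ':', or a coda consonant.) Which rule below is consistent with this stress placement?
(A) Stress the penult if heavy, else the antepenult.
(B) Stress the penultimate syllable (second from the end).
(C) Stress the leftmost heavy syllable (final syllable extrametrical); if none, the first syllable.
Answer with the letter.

C

Rule A → syllable 5 (observed: 4).
Rule B → syllable 6 (observed: 4).
Rule C → syllable 4 ✓.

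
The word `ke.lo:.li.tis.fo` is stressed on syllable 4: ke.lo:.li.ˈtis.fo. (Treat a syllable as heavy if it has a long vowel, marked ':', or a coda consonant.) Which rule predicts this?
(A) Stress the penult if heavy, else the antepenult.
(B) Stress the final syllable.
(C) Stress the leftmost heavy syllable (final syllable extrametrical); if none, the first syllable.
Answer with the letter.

A

Rule A → syllable 4 ✓.
Rule B → syllable 5 (observed: 4).
Rule C → syllable 2 (observed: 4).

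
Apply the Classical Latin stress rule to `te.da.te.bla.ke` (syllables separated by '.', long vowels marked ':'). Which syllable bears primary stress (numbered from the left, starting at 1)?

Classical Latin: stress the penult if heavy (long vowel or closed), else the antepenult.
Weights: 3 te L, 4 bla L, 5 ke L.
The penult (syllable 4, bla) is light, so stress falls on the antepenult (syllable 3, te).
Stress on syllable 3: te.da.ˈte.bla.ke.

3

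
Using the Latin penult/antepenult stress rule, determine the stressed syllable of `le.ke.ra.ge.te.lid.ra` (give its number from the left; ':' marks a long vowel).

6

Classical Latin: stress the penult if heavy (long vowel or closed), else the antepenult.
Weights: 5 te L, 6 lid H, 7 ra L.
The penult (syllable 6, lid) is heavy, so it takes stress.
Stress on syllable 6: le.ke.ra.ge.te.ˈlid.ra.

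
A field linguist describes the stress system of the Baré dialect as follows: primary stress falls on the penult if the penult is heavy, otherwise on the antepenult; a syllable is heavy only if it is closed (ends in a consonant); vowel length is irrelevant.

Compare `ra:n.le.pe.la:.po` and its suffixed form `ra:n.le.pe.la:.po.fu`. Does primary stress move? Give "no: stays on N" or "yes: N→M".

yes: 3→4

Base `ra:n.le.pe.la:.po` (5 syllables):
  Weights: 3 pe L, 4 la: L, 5 po L.
  The penult (syllable 4, la:) is light, so stress falls on the antepenult (syllable 3, pe).
  → primary stress on syllable 3.
Suffixed `ra:n.le.pe.la:.po.fu` (6 syllables):
  Weights: 4 la: L, 5 po L, 6 fu L.
  The penult (syllable 5, po) is light, so stress falls on the antepenult (syllable 4, la:).
  → primary stress on syllable 4.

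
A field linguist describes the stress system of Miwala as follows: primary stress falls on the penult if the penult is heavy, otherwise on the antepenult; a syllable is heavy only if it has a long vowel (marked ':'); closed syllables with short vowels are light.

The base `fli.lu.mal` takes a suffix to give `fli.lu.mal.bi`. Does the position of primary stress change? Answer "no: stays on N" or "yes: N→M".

yes: 1→2

Base `fli.lu.mal` (3 syllables):
  Weights: 1 fli L, 2 lu L, 3 mal L.
  The penult (syllable 2, lu) is light, so stress falls on the antepenult (syllable 1, fli).
  → primary stress on syllable 1.
Suffixed `fli.lu.mal.bi` (4 syllables):
  Weights: 2 lu L, 3 mal L, 4 bi L.
  The penult (syllable 3, mal) is light, so stress falls on the antepenult (syllable 2, lu).
  → primary stress on syllable 2.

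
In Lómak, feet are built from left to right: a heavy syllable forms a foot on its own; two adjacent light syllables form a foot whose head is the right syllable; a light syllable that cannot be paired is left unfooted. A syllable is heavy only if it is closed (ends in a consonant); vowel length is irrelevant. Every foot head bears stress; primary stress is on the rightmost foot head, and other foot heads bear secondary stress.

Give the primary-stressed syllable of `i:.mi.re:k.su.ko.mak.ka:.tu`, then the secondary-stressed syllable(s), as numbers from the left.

Weights: 1 i: L, 2 mi L, 3 re:k H, 4 su L, 5 ko L, 6 mak H, 7 ka: L, 8 tu L.
Parse left to right (heavy = foot alone; LL = one foot; stranded L unfooted): (i:.ˈmi) (ˈre:k) (su.ˈko) (ˈmak) (ka:.ˈtu).
Foot heads: 2, 3, 5, 6, 8.
Primary stress on the rightmost head = syllable 8.
Secondary stress on 2, 3, 5, 6: i:.ˌmi.ˌre:k.su.ˌko.ˌmak.ka:.ˈtu.

primary 8, secondary 2, 3, 5, 6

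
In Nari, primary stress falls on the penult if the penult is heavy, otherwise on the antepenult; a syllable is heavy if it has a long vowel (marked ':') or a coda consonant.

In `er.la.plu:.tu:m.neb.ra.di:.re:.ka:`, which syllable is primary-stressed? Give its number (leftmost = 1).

8

Weights: 7 di: H, 8 re: H, 9 ka: H.
The penult (syllable 8, re:) is heavy, so it takes stress.
Primary stress: syllable 8 → er.la.plu:.tu:m.neb.ra.di:.ˈre:.ka:.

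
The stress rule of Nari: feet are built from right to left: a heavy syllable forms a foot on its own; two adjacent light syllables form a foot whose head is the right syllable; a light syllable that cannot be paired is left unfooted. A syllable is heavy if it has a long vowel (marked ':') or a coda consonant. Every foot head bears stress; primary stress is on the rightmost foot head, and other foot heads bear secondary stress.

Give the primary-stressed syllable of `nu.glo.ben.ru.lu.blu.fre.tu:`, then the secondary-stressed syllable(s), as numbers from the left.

primary 8, secondary 2, 3, 5, 7

Weights: 1 nu L, 2 glo L, 3 ben H, 4 ru L, 5 lu L, 6 blu L, 7 fre L, 8 tu: H.
Parse right to left (heavy = foot alone; LL = one foot; stranded L unfooted): (nu.ˈglo) (ˈben) (ru.ˈlu) (blu.ˈfre) (ˈtu:).
Foot heads: 2, 3, 5, 7, 8.
Primary stress on the rightmost head = syllable 8.
Secondary stress on 2, 3, 5, 7: nu.ˌglo.ˌben.ru.ˌlu.blu.ˌfre.ˈtu:.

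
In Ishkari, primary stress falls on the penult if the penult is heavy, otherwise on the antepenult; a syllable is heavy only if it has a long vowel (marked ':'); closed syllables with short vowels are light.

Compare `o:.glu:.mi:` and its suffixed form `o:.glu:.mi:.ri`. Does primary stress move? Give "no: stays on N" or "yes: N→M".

yes: 2→3

Base `o:.glu:.mi:` (3 syllables):
  Weights: 1 o: H, 2 glu: H, 3 mi: H.
  The penult (syllable 2, glu:) is heavy, so it takes stress.
  → primary stress on syllable 2.
Suffixed `o:.glu:.mi:.ri` (4 syllables):
  Weights: 2 glu: H, 3 mi: H, 4 ri L.
  The penult (syllable 3, mi:) is heavy, so it takes stress.
  → primary stress on syllable 3.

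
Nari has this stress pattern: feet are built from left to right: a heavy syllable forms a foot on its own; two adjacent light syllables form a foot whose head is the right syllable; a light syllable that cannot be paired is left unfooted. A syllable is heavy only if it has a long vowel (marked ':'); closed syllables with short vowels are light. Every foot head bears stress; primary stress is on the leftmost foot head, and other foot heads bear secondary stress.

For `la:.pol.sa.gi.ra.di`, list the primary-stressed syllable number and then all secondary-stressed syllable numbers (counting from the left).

Weights: 1 la: H, 2 pol L, 3 sa L, 4 gi L, 5 ra L, 6 di L.
Parse left to right (heavy = foot alone; LL = one foot; stranded L unfooted): (ˈla:) (pol.ˈsa) (gi.ˈra) di.
Foot heads: 1, 3, 5.
Primary stress on the leftmost head = syllable 1.
Secondary stress on 3, 5: ˈla:.pol.ˌsa.gi.ˌra.di.

primary 1, secondary 3, 5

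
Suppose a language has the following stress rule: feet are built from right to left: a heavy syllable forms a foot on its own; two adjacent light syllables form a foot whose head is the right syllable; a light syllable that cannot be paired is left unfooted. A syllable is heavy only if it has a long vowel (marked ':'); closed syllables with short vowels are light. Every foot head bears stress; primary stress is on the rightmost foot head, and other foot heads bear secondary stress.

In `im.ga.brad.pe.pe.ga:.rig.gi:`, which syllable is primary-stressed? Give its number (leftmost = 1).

Weights: 1 im L, 2 ga L, 3 brad L, 4 pe L, 5 pe L, 6 ga: H, 7 rig L, 8 gi: H.
Parse right to left (heavy = foot alone; LL = one foot; stranded L unfooted): im (ga.ˈbrad) (pe.ˈpe) (ˈga:) rig (ˈgi:).
Foot heads: 3, 5, 6, 8.
Primary stress on the rightmost head = syllable 8.
Primary stress: syllable 8 → im.ga.brad.pe.pe.ga:.rig.ˈgi:.

8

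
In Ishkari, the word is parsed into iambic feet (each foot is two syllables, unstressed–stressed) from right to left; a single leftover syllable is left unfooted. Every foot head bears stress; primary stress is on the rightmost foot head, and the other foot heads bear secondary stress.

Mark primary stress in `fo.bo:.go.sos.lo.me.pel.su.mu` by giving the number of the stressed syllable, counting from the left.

9

Parse right to left into iambic (σˈσ) feet: fo (bo:.ˈgo) (sos.ˈlo) (me.ˈpel) (su.ˈmu). Syllable 1 is left unfooted.
Foot heads (stressed positions): 3, 5, 7, 9.
End Rule Rightmost: primary stress on the rightmost head = syllable 9.
Primary stress: syllable 9 → fo.bo:.go.sos.lo.me.pel.su.ˈmu.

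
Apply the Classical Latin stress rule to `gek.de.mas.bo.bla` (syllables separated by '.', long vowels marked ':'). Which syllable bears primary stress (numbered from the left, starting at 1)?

Classical Latin: stress the penult if heavy (long vowel or closed), else the antepenult.
Weights: 3 mas H, 4 bo L, 5 bla L.
The penult (syllable 4, bo) is light, so stress falls on the antepenult (syllable 3, mas).
Stress on syllable 3: gek.de.ˈmas.bo.bla.

3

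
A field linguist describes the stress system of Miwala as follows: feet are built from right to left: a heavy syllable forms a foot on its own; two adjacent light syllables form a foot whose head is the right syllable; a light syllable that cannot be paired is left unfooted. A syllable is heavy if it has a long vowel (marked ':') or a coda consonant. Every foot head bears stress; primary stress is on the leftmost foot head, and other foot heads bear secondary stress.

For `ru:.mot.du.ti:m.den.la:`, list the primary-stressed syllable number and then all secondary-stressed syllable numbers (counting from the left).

Weights: 1 ru: H, 2 mot H, 3 du L, 4 ti:m H, 5 den H, 6 la: H.
Parse right to left (heavy = foot alone; LL = one foot; stranded L unfooted): (ˈru:) (ˈmot) du (ˈti:m) (ˈden) (ˈla:).
Foot heads: 1, 2, 4, 5, 6.
Primary stress on the leftmost head = syllable 1.
Secondary stress on 2, 4, 5, 6: ˈru:.ˌmot.du.ˌti:m.ˌden.ˌla:.

primary 1, secondary 2, 4, 5, 6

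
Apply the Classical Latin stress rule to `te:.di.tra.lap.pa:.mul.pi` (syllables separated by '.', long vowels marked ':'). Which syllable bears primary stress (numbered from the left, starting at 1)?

Classical Latin: stress the penult if heavy (long vowel or closed), else the antepenult.
Weights: 5 pa: H, 6 mul H, 7 pi L.
The penult (syllable 6, mul) is heavy, so it takes stress.
Stress on syllable 6: te:.di.tra.lap.pa:.ˈmul.pi.

6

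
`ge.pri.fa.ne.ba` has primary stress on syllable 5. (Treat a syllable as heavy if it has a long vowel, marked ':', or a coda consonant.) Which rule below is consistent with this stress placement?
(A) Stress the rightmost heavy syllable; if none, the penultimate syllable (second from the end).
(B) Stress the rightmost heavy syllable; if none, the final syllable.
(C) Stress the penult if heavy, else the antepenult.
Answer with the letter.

Rule A → syllable 4 (observed: 5).
Rule B → syllable 5 ✓.
Rule C → syllable 3 (observed: 5).

B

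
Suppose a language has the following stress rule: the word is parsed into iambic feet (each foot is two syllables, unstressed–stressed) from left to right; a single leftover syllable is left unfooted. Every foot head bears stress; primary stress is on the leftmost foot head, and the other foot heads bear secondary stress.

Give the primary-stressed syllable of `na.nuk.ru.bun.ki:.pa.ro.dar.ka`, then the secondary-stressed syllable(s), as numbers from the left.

primary 2, secondary 4, 6, 8

Parse left to right into iambic (σˈσ) feet: (na.ˈnuk) (ru.ˈbun) (ki:.ˈpa) (ro.ˈdar) ka. Syllable 9 is left unfooted.
Foot heads (stressed positions): 2, 4, 6, 8.
End Rule Leftmost: primary stress on the leftmost head = syllable 2.
Secondary stress on 4, 6, 8: na.ˈnuk.ru.ˌbun.ki:.ˌpa.ro.ˌdar.ka.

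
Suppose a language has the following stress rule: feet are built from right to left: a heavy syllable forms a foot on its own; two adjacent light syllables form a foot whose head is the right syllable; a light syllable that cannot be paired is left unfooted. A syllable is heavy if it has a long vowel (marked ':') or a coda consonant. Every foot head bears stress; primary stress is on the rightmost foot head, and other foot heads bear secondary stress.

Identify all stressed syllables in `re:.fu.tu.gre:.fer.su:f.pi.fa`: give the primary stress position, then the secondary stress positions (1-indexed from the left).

Weights: 1 re: H, 2 fu L, 3 tu L, 4 gre: H, 5 fer H, 6 su:f H, 7 pi L, 8 fa L.
Parse right to left (heavy = foot alone; LL = one foot; stranded L unfooted): (ˈre:) (fu.ˈtu) (ˈgre:) (ˈfer) (ˈsu:f) (pi.ˈfa).
Foot heads: 1, 3, 4, 5, 6, 8.
Primary stress on the rightmost head = syllable 8.
Secondary stress on 1, 3, 4, 5, 6: ˌre:.fu.ˌtu.ˌgre:.ˌfer.ˌsu:f.pi.ˈfa.

primary 8, secondary 1, 3, 4, 5, 6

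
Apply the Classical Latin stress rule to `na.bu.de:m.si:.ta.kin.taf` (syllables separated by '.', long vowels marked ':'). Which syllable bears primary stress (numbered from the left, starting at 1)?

6

Classical Latin: stress the penult if heavy (long vowel or closed), else the antepenult.
Weights: 5 ta L, 6 kin H, 7 taf H.
The penult (syllable 6, kin) is heavy, so it takes stress.
Stress on syllable 6: na.bu.de:m.si:.ta.ˈkin.taf.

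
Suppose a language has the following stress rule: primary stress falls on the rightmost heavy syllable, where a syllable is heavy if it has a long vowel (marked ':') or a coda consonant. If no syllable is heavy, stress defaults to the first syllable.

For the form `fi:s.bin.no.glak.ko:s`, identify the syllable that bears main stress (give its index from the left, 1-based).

5

Weights: 1 fi:s H, 2 bin H, 3 no L, 4 glak H, 5 ko:s H.
Heavy syllables in the domain: 1, 2, 4, 5. The rightmost is syllable 5 (ko:s).
Primary stress: syllable 5 → fi:s.bin.no.glak.ˈko:s.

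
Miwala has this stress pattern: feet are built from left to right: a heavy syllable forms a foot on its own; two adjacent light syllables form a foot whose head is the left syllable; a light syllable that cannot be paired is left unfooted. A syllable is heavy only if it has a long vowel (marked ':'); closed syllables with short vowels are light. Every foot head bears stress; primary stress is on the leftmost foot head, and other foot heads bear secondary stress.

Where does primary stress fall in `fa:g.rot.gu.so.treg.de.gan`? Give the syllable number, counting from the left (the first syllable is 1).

Weights: 1 fa:g H, 2 rot L, 3 gu L, 4 so L, 5 treg L, 6 de L, 7 gan L.
Parse left to right (heavy = foot alone; LL = one foot; stranded L unfooted): (ˈfa:g) (ˈrot.gu) (ˈso.treg) (ˈde.gan).
Foot heads: 1, 2, 4, 6.
Primary stress on the leftmost head = syllable 1.
Primary stress: syllable 1 → ˈfa:g.rot.gu.so.treg.de.gan.

1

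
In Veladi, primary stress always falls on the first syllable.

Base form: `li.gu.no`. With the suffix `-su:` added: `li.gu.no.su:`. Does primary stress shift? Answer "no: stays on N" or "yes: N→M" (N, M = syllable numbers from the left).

no: stays on 1

Base `li.gu.no` (3 syllables):
  The word has 3 syllables; the first syllable is syllable 1 (li).
  → primary stress on syllable 1.
Suffixed `li.gu.no.su:` (4 syllables):
  The word has 4 syllables; the first syllable is syllable 1 (li).
  → primary stress on syllable 1.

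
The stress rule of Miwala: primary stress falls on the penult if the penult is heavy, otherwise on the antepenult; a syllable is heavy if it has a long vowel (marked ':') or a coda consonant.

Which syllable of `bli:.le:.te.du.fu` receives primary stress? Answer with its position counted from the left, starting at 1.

3

Weights: 3 te L, 4 du L, 5 fu L.
The penult (syllable 4, du) is light, so stress falls on the antepenult (syllable 3, te).
Primary stress: syllable 3 → bli:.le:.ˈte.du.fu.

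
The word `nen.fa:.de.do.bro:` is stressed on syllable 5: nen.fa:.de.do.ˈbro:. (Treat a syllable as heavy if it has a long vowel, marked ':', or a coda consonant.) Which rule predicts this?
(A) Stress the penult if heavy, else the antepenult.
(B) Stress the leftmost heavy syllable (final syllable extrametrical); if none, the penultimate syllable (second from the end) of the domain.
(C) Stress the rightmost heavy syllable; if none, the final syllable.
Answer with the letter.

C

Rule A → syllable 3 (observed: 5).
Rule B → syllable 1 (observed: 5).
Rule C → syllable 5 ✓.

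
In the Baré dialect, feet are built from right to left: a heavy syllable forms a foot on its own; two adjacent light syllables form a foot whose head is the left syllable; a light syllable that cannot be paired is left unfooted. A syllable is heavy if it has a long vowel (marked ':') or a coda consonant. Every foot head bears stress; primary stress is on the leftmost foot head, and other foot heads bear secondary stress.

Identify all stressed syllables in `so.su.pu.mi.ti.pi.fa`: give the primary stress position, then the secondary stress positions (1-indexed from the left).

primary 2, secondary 4, 6

Weights: 1 so L, 2 su L, 3 pu L, 4 mi L, 5 ti L, 6 pi L, 7 fa L.
Parse right to left (heavy = foot alone; LL = one foot; stranded L unfooted): so (ˈsu.pu) (ˈmi.ti) (ˈpi.fa).
Foot heads: 2, 4, 6.
Primary stress on the leftmost head = syllable 2.
Secondary stress on 4, 6: so.ˈsu.pu.ˌmi.ti.ˌpi.fa.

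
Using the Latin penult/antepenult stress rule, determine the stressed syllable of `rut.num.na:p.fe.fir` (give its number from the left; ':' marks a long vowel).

3

Classical Latin: stress the penult if heavy (long vowel or closed), else the antepenult.
Weights: 3 na:p H, 4 fe L, 5 fir H.
The penult (syllable 4, fe) is light, so stress falls on the antepenult (syllable 3, na:p).
Stress on syllable 3: rut.num.ˈna:p.fe.fir.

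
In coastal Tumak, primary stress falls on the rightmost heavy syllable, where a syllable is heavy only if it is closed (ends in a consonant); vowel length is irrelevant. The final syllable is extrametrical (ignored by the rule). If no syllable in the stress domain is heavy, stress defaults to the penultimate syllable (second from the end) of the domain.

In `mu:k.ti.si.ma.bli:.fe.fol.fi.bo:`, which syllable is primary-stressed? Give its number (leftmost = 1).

The final syllable (9, bo:) is extrametrical; the stress domain is syllables 1–8.
Weights: 1 mu:k H, 2 ti L, 3 si L, 4 ma L, 5 bli: L, 6 fe L, 7 fol H, 8 fi L.
Heavy syllables in the domain: 1, 7. The rightmost is syllable 7 (fol).
Primary stress: syllable 7 → mu:k.ti.si.ma.bli:.fe.ˈfol.fi.bo:.

7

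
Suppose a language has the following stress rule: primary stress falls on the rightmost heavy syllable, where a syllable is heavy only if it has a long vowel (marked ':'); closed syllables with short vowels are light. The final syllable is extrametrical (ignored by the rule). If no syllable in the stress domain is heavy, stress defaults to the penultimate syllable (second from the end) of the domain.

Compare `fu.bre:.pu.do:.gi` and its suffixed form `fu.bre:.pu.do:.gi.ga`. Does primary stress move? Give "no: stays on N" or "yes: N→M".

no: stays on 4

Base `fu.bre:.pu.do:.gi` (5 syllables):
  The final syllable (5, gi) is extrametrical; the stress domain is syllables 1–4.
  Weights: 1 fu L, 2 bre: H, 3 pu L, 4 do: H.
  Heavy syllables in the domain: 2, 4. The rightmost is syllable 4 (do:).
  → primary stress on syllable 4.
Suffixed `fu.bre:.pu.do:.gi.ga` (6 syllables):
  The final syllable (6, ga) is extrametrical; the stress domain is syllables 1–5.
  Weights: 1 fu L, 2 bre: H, 3 pu L, 4 do: H, 5 gi L.
  Heavy syllables in the domain: 2, 4. The rightmost is syllable 4 (do:).
  → primary stress on syllable 4.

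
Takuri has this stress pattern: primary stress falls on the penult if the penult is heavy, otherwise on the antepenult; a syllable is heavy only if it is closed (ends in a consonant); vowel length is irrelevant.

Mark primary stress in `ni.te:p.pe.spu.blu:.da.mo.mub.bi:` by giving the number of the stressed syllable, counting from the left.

Weights: 7 mo L, 8 mub H, 9 bi: L.
The penult (syllable 8, mub) is heavy, so it takes stress.
Primary stress: syllable 8 → ni.te:p.pe.spu.blu:.da.mo.ˈmub.bi:.

8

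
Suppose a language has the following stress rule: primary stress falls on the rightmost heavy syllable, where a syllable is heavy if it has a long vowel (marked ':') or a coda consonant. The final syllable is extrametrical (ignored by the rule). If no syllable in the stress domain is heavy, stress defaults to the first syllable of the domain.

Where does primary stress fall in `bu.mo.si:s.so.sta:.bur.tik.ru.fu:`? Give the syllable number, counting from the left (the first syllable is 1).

7

The final syllable (9, fu:) is extrametrical; the stress domain is syllables 1–8.
Weights: 1 bu L, 2 mo L, 3 si:s H, 4 so L, 5 sta: H, 6 bur H, 7 tik H, 8 ru L.
Heavy syllables in the domain: 3, 5, 6, 7. The rightmost is syllable 7 (tik).
Primary stress: syllable 7 → bu.mo.si:s.so.sta:.bur.ˈtik.ru.fu:.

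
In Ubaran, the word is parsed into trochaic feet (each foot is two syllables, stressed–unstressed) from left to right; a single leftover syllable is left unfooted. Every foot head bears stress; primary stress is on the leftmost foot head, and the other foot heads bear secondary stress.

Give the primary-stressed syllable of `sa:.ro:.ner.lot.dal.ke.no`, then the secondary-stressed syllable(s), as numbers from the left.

Parse left to right into trochaic (ˈσσ) feet: (ˈsa:.ro:) (ˈner.lot) (ˈdal.ke) no. Syllable 7 is left unfooted.
Foot heads (stressed positions): 1, 3, 5.
End Rule Leftmost: primary stress on the leftmost head = syllable 1.
Secondary stress on 3, 5: ˈsa:.ro:.ˌner.lot.ˌdal.ke.no.

primary 1, secondary 3, 5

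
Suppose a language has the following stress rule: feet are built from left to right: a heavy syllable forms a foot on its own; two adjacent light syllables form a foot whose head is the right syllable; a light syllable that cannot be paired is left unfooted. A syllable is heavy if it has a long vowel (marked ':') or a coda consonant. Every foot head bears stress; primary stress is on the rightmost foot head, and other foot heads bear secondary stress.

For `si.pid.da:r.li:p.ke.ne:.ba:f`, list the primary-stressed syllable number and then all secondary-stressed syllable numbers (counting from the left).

Weights: 1 si L, 2 pid H, 3 da:r H, 4 li:p H, 5 ke L, 6 ne: H, 7 ba:f H.
Parse left to right (heavy = foot alone; LL = one foot; stranded L unfooted): si (ˈpid) (ˈda:r) (ˈli:p) ke (ˈne:) (ˈba:f).
Foot heads: 2, 3, 4, 6, 7.
Primary stress on the rightmost head = syllable 7.
Secondary stress on 2, 3, 4, 6: si.ˌpid.ˌda:r.ˌli:p.ke.ˌne:.ˈba:f.

primary 7, secondary 2, 3, 4, 6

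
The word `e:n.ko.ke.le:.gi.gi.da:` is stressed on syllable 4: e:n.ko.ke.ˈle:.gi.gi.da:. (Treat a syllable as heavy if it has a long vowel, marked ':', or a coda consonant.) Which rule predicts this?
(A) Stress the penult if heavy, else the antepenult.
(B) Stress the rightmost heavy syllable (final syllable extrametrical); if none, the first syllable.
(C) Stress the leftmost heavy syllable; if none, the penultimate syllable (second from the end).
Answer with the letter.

B

Rule A → syllable 5 (observed: 4).
Rule B → syllable 4 ✓.
Rule C → syllable 1 (observed: 4).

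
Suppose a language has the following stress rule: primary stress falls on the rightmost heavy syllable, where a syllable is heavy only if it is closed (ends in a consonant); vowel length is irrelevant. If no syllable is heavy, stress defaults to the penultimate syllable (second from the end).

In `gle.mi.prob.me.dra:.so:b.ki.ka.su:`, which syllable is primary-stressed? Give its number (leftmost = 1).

Weights: 1 gle L, 2 mi L, 3 prob H, 4 me L, 5 dra: L, 6 so:b H, 7 ki L, 8 ka L, 9 su: L.
Heavy syllables in the domain: 3, 6. The rightmost is syllable 6 (so:b).
Primary stress: syllable 6 → gle.mi.prob.me.dra:.ˈso:b.ki.ka.su:.

6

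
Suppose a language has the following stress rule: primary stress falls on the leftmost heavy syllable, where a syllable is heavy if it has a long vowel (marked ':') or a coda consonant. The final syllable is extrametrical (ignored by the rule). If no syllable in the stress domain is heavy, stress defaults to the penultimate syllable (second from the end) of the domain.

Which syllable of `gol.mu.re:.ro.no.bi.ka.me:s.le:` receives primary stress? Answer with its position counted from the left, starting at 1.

The final syllable (9, le:) is extrametrical; the stress domain is syllables 1–8.
Weights: 1 gol H, 2 mu L, 3 re: H, 4 ro L, 5 no L, 6 bi L, 7 ka L, 8 me:s H.
Heavy syllables in the domain: 1, 3, 8. The leftmost is syllable 1 (gol).
Primary stress: syllable 1 → ˈgol.mu.re:.ro.no.bi.ka.me:s.le:.

1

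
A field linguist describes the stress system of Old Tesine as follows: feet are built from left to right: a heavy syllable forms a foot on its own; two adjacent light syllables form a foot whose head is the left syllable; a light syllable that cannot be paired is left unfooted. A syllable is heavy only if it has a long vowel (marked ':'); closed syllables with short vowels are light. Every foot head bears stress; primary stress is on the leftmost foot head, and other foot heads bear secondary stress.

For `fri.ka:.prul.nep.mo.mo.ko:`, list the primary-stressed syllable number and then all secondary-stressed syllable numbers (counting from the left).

primary 2, secondary 3, 5, 7

Weights: 1 fri L, 2 ka: H, 3 prul L, 4 nep L, 5 mo L, 6 mo L, 7 ko: H.
Parse left to right (heavy = foot alone; LL = one foot; stranded L unfooted): fri (ˈka:) (ˈprul.nep) (ˈmo.mo) (ˈko:).
Foot heads: 2, 3, 5, 7.
Primary stress on the leftmost head = syllable 2.
Secondary stress on 3, 5, 7: fri.ˈka:.ˌprul.nep.ˌmo.mo.ˌko:.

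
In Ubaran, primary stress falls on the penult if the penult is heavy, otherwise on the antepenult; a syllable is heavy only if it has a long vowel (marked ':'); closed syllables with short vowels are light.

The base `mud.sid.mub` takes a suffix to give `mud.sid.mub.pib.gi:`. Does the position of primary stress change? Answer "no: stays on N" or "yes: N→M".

yes: 1→3

Base `mud.sid.mub` (3 syllables):
  Weights: 1 mud L, 2 sid L, 3 mub L.
  The penult (syllable 2, sid) is light, so stress falls on the antepenult (syllable 1, mud).
  → primary stress on syllable 1.
Suffixed `mud.sid.mub.pib.gi:` (5 syllables):
  Weights: 3 mub L, 4 pib L, 5 gi: H.
  The penult (syllable 4, pib) is light, so stress falls on the antepenult (syllable 3, mub).
  → primary stress on syllable 3.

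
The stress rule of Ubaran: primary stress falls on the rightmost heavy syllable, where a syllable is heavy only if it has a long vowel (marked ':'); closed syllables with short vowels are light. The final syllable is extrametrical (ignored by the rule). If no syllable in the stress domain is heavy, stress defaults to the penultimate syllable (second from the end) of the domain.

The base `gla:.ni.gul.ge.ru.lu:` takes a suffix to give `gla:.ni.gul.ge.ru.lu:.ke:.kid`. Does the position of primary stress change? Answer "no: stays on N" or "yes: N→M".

yes: 1→7

Base `gla:.ni.gul.ge.ru.lu:` (6 syllables):
  The final syllable (6, lu:) is extrametrical; the stress domain is syllables 1–5.
  Weights: 1 gla: H, 2 ni L, 3 gul L, 4 ge L, 5 ru L.
  Heavy syllables in the domain: 1. The rightmost is syllable 1 (gla:).
  → primary stress on syllable 1.
Suffixed `gla:.ni.gul.ge.ru.lu:.ke:.kid` (8 syllables):
  The final syllable (8, kid) is extrametrical; the stress domain is syllables 1–7.
  Weights: 1 gla: H, 2 ni L, 3 gul L, 4 ge L, 5 ru L, 6 lu: H, 7 ke: H.
  Heavy syllables in the domain: 1, 6, 7. The rightmost is syllable 7 (ke:).
  → primary stress on syllable 7.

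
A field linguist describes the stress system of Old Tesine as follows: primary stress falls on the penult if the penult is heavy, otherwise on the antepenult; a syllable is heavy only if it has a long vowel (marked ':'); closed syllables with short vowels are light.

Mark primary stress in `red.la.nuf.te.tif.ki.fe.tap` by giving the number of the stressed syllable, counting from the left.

Weights: 6 ki L, 7 fe L, 8 tap L.
The penult (syllable 7, fe) is light, so stress falls on the antepenult (syllable 6, ki).
Primary stress: syllable 6 → red.la.nuf.te.tif.ˈki.fe.tap.

6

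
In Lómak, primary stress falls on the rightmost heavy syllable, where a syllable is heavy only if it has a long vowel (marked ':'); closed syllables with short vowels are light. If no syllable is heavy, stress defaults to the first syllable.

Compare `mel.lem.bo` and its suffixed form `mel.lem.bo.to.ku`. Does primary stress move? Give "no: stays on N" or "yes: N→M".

Base `mel.lem.bo` (3 syllables):
  Weights: 1 mel L, 2 lem L, 3 bo L.
  No heavy syllable in the domain; default to the first syllable = syllable 1.
  → primary stress on syllable 1.
Suffixed `mel.lem.bo.to.ku` (5 syllables):
  Weights: 1 mel L, 2 lem L, 3 bo L, 4 to L, 5 ku L.
  No heavy syllable in the domain; default to the first syllable = syllable 1.
  → primary stress on syllable 1.

no: stays on 1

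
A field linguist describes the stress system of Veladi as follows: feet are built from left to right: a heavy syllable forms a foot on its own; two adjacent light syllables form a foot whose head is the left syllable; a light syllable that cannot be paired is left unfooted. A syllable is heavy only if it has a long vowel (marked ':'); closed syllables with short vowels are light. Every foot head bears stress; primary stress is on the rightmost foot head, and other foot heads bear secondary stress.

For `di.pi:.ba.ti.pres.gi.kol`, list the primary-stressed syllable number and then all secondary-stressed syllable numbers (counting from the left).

Weights: 1 di L, 2 pi: H, 3 ba L, 4 ti L, 5 pres L, 6 gi L, 7 kol L.
Parse left to right (heavy = foot alone; LL = one foot; stranded L unfooted): di (ˈpi:) (ˈba.ti) (ˈpres.gi) kol.
Foot heads: 2, 3, 5.
Primary stress on the rightmost head = syllable 5.
Secondary stress on 2, 3: di.ˌpi:.ˌba.ti.ˈpres.gi.kol.

primary 5, secondary 2, 3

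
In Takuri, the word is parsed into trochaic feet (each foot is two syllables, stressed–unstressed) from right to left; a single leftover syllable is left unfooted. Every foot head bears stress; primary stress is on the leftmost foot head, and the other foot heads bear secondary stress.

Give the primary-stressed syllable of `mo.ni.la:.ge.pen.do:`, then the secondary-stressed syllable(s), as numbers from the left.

Parse right to left into trochaic (ˈσσ) feet: (ˈmo.ni) (ˈla:.ge) (ˈpen.do:).
Foot heads (stressed positions): 1, 3, 5.
End Rule Leftmost: primary stress on the leftmost head = syllable 1.
Secondary stress on 3, 5: ˈmo.ni.ˌla:.ge.ˌpen.do:.

primary 1, secondary 3, 5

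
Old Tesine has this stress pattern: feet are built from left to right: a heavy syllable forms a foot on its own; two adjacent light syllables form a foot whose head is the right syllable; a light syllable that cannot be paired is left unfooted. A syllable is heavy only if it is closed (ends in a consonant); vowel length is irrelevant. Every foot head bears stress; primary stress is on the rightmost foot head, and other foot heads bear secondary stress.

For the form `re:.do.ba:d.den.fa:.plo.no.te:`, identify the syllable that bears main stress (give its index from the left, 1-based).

Weights: 1 re: L, 2 do L, 3 ba:d H, 4 den H, 5 fa: L, 6 plo L, 7 no L, 8 te: L.
Parse left to right (heavy = foot alone; LL = one foot; stranded L unfooted): (re:.ˈdo) (ˈba:d) (ˈden) (fa:.ˈplo) (no.ˈte:).
Foot heads: 2, 3, 4, 6, 8.
Primary stress on the rightmost head = syllable 8.
Primary stress: syllable 8 → re:.do.ba:d.den.fa:.plo.no.ˈte:.

8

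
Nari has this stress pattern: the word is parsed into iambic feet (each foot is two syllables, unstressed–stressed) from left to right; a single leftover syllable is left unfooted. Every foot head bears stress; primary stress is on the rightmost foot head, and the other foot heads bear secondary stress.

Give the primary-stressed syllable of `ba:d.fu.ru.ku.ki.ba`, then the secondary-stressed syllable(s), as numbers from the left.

primary 6, secondary 2, 4

Parse left to right into iambic (σˈσ) feet: (ba:d.ˈfu) (ru.ˈku) (ki.ˈba).
Foot heads (stressed positions): 2, 4, 6.
End Rule Rightmost: primary stress on the rightmost head = syllable 6.
Secondary stress on 2, 4: ba:d.ˌfu.ru.ˌku.ki.ˈba.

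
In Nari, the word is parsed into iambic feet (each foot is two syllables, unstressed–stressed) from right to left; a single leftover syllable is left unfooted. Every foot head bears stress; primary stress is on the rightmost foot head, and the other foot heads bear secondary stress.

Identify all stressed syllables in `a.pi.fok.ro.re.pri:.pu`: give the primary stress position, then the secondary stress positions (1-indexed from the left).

Parse right to left into iambic (σˈσ) feet: a (pi.ˈfok) (ro.ˈre) (pri:.ˈpu). Syllable 1 is left unfooted.
Foot heads (stressed positions): 3, 5, 7.
End Rule Rightmost: primary stress on the rightmost head = syllable 7.
Secondary stress on 3, 5: a.pi.ˌfok.ro.ˌre.pri:.ˈpu.

primary 7, secondary 3, 5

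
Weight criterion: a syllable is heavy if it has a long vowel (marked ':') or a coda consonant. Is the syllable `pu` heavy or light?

light

`pu`: short vowel, open (no coda). Short vowel, open → light.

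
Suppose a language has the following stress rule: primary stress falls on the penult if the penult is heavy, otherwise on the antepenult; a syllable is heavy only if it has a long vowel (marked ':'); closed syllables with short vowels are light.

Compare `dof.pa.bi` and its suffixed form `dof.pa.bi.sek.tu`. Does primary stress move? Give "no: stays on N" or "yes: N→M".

Base `dof.pa.bi` (3 syllables):
  Weights: 1 dof L, 2 pa L, 3 bi L.
  The penult (syllable 2, pa) is light, so stress falls on the antepenult (syllable 1, dof).
  → primary stress on syllable 1.
Suffixed `dof.pa.bi.sek.tu` (5 syllables):
  Weights: 3 bi L, 4 sek L, 5 tu L.
  The penult (syllable 4, sek) is light, so stress falls on the antepenult (syllable 3, bi).
  → primary stress on syllable 3.

yes: 1→3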